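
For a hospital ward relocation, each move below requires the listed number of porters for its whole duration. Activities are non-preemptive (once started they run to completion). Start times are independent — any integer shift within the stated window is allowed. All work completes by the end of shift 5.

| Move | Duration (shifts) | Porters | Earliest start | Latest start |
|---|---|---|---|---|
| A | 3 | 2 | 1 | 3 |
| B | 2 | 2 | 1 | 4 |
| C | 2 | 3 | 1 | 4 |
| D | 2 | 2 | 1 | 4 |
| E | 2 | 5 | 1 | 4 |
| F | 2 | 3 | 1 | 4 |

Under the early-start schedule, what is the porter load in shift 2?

At early start, shift 2 has: A, B, C, D, E, F.
Demand: 2 + 2 + 3 + 2 + 5 + 3 = 17.

17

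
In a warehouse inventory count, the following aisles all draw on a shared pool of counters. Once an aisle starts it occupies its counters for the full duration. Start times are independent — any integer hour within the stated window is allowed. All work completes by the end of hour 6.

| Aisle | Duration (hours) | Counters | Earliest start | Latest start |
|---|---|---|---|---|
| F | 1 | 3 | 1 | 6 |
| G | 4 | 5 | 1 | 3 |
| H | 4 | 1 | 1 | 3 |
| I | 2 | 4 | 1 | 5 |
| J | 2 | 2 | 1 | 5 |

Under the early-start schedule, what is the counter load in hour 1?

At early start, hour 1 has: F, G, H, I, J.
Demand: 3 + 5 + 1 + 4 + 2 = 15.

15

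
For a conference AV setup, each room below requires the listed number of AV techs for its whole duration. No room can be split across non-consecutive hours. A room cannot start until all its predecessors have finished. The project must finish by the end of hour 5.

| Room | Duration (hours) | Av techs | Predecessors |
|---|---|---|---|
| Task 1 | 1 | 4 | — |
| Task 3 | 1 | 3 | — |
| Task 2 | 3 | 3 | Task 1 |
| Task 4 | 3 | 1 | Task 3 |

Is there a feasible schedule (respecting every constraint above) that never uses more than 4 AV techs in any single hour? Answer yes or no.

yes

Schedule Task 1@1, Task 3@2, Task 2@3, Task 4@3: h1:4  h2:3  h3:4  h4:4  h5:4 — peak 4 ≤ 4.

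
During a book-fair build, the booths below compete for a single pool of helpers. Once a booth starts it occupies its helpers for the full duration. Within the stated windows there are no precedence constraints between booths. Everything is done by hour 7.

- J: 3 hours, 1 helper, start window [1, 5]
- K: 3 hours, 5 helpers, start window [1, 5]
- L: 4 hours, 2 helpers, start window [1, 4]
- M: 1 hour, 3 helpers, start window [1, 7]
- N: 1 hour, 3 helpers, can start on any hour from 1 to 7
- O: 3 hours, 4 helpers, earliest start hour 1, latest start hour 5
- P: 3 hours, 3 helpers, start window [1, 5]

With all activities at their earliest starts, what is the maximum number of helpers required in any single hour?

Early-start schedule: J@1, K@1, L@1, M@1, N@1, O@1, P@1.
Load per hour: hour 1: 21, hour 2: 15, hour 3: 15, hour 4: 2, hour 5: 0, hour 6: 0, hour 7: 0.
Peak is 21.

21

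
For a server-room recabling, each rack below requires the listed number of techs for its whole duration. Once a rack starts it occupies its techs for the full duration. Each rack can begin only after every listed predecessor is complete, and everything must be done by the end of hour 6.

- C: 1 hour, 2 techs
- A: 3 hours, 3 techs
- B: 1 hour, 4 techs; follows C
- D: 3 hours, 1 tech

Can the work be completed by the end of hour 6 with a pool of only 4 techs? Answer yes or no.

Schedule C@1, A@2, B@5, D@1: h1:3  h2:4  h3:4  h4:3  h5:4  h6:0 — peak 4 ≤ 4.

yes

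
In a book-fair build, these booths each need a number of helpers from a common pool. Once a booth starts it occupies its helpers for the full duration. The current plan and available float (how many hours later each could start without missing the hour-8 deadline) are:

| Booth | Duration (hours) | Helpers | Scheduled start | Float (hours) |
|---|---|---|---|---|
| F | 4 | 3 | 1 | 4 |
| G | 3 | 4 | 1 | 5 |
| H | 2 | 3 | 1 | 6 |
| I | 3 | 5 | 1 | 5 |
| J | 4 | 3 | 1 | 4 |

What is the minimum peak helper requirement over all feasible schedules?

Early-start (F@1, G@1, H@1, I@1, J@1) gives peak 18: h1:18  h2:18  h3:15  h4:6  h5:0  h6:0  h7:0  h8:0.
Shift H→4, I→6, J→5.
Schedule F@1, G@1, H@4, I@6, J@5: h1:7  h2:7  h3:7  h4:6  h5:6  h6:8  h7:8  h8:8 — peak 8.
Total helper-hours = 57 over 8 hours ⇒ peak ≥ ⌈57/8⌉ = 8, so 8 is optimal.

8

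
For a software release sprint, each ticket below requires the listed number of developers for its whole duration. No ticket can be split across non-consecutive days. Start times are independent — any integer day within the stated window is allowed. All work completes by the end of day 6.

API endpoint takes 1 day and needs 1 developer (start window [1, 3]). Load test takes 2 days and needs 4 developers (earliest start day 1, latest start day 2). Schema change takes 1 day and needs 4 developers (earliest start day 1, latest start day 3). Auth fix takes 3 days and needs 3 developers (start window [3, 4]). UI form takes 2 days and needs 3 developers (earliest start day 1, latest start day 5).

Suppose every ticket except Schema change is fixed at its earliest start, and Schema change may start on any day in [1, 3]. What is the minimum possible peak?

Schema change@1: d1:12  d2:7  d3:3  d4:3  d5:3  d6:0 → peak 12
Schema change@2: d1:8  d2:11  d3:3  d4:3  d5:3  d6:0 → peak 11
Schema change@3: d1:8  d2:7  d3:7  d4:3  d5:3  d6:0 → peak 8
Best is Schema change@3, peak 8.

8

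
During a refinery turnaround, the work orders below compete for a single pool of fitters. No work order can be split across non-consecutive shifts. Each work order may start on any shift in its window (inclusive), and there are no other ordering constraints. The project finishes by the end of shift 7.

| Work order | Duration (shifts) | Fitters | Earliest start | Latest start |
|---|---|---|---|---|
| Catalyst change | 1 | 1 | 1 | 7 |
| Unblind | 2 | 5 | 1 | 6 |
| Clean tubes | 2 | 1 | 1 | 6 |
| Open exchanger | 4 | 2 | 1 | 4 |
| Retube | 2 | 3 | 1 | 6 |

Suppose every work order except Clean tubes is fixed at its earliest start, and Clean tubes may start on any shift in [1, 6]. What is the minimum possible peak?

11

Clean tubes@1: s1:12  s2:11  s3:2  s4:2  s5:0  s6:0  s7:0 → peak 12
Clean tubes@2: s1:11  s2:11  s3:3  s4:2  s5:0  s6:0  s7:0 → peak 11
Clean tubes@3: s1:11  s2:10  s3:3  s4:3  s5:0  s6:0  s7:0 → peak 11
Clean tubes@4: s1:11  s2:10  s3:2  s4:3  s5:1  s6:0  s7:0 → peak 11
Clean tubes@5: s1:11  s2:10  s3:2  s4:2  s5:1  s6:1  s7:0 → peak 11
Clean tubes@6: s1:11  s2:10  s3:2  s4:2  s5:0  s6:1  s7:1 → peak 11
Best is Clean tubes@2, peak 11.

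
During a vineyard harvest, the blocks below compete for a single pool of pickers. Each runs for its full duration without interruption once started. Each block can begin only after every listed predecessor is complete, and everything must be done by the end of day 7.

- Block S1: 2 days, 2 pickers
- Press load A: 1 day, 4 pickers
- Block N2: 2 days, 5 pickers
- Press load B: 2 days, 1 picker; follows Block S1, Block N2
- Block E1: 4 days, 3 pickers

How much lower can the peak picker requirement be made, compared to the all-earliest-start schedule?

9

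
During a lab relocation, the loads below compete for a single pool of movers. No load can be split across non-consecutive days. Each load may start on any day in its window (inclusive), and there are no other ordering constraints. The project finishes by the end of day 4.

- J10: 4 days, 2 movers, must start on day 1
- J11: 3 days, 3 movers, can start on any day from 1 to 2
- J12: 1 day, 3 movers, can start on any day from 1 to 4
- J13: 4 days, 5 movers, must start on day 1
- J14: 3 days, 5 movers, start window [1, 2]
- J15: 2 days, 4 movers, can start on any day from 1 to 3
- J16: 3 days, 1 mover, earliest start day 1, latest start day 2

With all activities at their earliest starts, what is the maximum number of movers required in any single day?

Early-start schedule: J10@1, J11@1, J12@1, J13@1, J14@1, J15@1, J16@1.
Load per day: day 1: 23, day 2: 20, day 3: 16, day 4: 7.
Peak is 23.

23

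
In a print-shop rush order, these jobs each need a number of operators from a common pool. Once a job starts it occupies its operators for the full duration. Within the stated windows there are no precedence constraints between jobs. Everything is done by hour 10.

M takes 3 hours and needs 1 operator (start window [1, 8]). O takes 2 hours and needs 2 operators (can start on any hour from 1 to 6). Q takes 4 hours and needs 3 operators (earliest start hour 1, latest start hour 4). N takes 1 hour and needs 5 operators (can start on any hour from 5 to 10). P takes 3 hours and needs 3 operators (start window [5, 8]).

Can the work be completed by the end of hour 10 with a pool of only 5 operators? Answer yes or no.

Schedule M@1, O@1, Q@3, N@7, P@8: h1:3  h2:3  h3:4  h4:3  h5:3  h6:3  h7:5  h8:3  h9:3  h10:3 — peak 5 ≤ 5.

yes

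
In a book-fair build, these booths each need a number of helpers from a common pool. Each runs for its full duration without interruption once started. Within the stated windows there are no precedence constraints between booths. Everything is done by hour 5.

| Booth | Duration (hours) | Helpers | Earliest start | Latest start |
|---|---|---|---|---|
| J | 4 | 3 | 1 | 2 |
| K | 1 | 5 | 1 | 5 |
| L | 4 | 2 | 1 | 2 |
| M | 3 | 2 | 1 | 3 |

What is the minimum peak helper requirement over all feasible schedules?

Early-start (J@1, K@1, L@1, M@1) gives peak 12: h1:12  h2:7  h3:7  h4:5  h5:0.
Shift K→5.
Schedule J@1, K@5, L@1, M@1: h1:7  h2:7  h3:7  h4:5  h5:5 — peak 7.
Total helper-hours = 31 over 5 hours ⇒ peak ≥ ⌈31/5⌉ = 7, so 7 is optimal.

7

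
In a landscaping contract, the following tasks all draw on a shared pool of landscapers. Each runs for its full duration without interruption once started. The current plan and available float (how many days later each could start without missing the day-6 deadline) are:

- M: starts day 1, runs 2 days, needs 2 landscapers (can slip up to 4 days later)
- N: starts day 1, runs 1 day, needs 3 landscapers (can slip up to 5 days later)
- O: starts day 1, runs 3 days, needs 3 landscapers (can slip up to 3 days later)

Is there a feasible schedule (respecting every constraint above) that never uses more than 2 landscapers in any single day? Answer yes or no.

Total landscaper-days = 16; over 6 days the average is 16/6 > 2, so some day must exceed 2.

no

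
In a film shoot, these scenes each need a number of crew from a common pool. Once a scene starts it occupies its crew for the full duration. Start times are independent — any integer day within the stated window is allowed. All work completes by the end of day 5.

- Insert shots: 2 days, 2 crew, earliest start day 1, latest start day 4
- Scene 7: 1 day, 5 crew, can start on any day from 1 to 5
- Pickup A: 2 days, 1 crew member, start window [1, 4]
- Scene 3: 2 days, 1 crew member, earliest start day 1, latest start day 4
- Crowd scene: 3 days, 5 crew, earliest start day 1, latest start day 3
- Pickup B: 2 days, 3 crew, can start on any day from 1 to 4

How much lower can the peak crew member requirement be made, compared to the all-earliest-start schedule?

Early-start peak: d1:17  d2:12  d3:5  d4:0  d5:0 ⇒ 17.
Leveled (Insert shots@1, Scene 7@1, Pickup A@1, Scene 3@2, Crowd scene@3, Pickup B@4): d1:8  d2:4  d3:6  d4:8  d5:8 ⇒ 8.
Reduction 17 − 8 = 9.

9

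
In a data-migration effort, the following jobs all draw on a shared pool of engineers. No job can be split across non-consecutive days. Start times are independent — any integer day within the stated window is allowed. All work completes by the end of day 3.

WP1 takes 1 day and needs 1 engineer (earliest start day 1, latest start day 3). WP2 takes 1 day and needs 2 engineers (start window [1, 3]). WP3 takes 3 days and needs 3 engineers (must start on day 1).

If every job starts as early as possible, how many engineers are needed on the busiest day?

6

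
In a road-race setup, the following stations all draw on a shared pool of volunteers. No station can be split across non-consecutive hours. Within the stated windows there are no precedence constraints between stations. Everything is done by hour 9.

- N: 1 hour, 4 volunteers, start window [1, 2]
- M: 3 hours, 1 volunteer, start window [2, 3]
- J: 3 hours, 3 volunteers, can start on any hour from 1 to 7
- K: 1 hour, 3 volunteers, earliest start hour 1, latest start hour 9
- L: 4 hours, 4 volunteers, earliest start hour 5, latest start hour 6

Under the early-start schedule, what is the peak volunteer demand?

Early-start schedule: N@1, M@2, J@1, K@1, L@5.
Load per hour: hour 1: 10, hour 2: 4, hour 3: 4, hour 4: 1, hour 5: 4, hour 6: 4, hour 7: 4, hour 8: 4, hour 9: 0.
Peak is 10.

10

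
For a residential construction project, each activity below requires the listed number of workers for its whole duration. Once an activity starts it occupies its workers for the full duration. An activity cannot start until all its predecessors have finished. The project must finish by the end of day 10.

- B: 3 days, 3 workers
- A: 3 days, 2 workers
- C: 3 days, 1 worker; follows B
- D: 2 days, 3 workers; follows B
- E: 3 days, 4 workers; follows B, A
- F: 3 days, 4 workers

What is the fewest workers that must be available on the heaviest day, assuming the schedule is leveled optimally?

7

Early-start (B@1, A@1, C@4, D@4, E@4, F@1) gives peak 9: d1:9  d2:9  d3:9  d4:8  d5:8  d6:5  d7:0  d8:0  d9:0  d10:0.
Shift D→7, F→7.
Schedule B@1, A@1, C@4, D@7, E@4, F@7: d1:5  d2:5  d3:5  d4:5  d5:5  d6:5  d7:7  d8:7  d9:4  d10:0 — peak 7.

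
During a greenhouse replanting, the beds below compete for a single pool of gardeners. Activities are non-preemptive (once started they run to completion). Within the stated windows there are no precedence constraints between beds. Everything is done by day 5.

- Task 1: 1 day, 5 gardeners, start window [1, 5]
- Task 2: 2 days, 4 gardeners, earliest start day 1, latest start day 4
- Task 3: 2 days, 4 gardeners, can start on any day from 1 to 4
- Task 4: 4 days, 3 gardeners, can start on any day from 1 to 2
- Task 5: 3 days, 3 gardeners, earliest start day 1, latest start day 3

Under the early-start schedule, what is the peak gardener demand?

19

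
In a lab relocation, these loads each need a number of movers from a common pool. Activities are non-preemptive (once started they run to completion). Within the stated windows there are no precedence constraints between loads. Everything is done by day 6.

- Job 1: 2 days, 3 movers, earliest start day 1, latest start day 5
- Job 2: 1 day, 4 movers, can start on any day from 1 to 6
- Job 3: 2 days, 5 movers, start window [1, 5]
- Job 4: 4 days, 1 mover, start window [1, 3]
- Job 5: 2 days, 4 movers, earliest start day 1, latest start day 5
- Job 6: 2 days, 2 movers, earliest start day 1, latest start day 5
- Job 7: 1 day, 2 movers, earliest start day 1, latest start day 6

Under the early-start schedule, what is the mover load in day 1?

21

At early start, day 1 has: Job 1, Job 2, Job 3, Job 4, Job 5, Job 6, Job 7.
Demand: 3 + 4 + 5 + 1 + 4 + 2 + 2 = 21.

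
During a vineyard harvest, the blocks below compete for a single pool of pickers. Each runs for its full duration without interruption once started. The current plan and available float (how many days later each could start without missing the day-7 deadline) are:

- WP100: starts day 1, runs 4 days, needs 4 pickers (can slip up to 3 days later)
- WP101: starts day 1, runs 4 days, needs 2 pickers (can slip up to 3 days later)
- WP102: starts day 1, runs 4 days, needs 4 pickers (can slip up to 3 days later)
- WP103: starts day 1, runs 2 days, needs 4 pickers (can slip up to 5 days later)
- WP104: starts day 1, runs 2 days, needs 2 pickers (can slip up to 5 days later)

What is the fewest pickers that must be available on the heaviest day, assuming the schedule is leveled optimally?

10

Early-start (WP100@1, WP101@1, WP102@1, WP103@1, WP104@1) gives peak 16: d1:16  d2:16  d3:10  d4:10  d5:0  d6:0  d7:0.
Shift WP103→5, WP104→5.
Schedule WP100@1, WP101@1, WP102@1, WP103@5, WP104@5: d1:10  d2:10  d3:10  d4:10  d5:6  d6:6  d7:0 — peak 10.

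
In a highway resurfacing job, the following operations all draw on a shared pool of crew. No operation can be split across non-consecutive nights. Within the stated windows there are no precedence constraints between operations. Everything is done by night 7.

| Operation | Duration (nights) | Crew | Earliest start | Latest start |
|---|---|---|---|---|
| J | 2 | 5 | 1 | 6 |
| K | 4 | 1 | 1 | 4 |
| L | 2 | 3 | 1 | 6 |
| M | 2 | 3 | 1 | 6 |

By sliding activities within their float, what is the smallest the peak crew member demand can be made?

5

Early-start (J@1, K@1, L@1, M@1) gives peak 12: n1:12  n2:12  n3:1  n4:1  n5:0  n6:0  n7:0.
Shift K→3, L→3, M→5.
Schedule J@1, K@3, L@3, M@5: n1:5  n2:5  n3:4  n4:4  n5:4  n6:4  n7:0 — peak 5.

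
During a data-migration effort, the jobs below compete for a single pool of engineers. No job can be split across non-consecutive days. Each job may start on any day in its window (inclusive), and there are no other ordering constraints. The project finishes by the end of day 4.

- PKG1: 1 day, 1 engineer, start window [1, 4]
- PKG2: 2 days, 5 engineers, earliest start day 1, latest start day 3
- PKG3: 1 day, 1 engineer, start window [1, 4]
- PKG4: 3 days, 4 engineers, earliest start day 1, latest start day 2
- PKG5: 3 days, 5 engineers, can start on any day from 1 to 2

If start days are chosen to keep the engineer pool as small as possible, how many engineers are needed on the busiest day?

Early-start (PKG1@1, PKG2@1, PKG3@1, PKG4@1, PKG5@1) gives peak 16: d1:16  d2:14  d3:9  d4:0.
Shift PKG5→2.
Schedule PKG1@1, PKG2@1, PKG3@1, PKG4@1, PKG5@2: d1:11  d2:14  d3:9  d4:5 — peak 14.

14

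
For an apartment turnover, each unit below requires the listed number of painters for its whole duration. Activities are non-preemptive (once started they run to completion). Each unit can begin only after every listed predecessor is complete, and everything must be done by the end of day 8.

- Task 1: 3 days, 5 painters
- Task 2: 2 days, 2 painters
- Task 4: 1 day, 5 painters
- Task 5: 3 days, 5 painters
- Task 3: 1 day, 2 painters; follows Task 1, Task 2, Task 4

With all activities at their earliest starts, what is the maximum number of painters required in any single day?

Early-start schedule: Task 1@1, Task 2@1, Task 4@1, Task 5@1, Task 3@4.
Load per day: day 1: 17, day 2: 12, day 3: 10, day 4: 2, day 5: 0, day 6: 0, day 7: 0, day 8: 0.
Peak is 17.

17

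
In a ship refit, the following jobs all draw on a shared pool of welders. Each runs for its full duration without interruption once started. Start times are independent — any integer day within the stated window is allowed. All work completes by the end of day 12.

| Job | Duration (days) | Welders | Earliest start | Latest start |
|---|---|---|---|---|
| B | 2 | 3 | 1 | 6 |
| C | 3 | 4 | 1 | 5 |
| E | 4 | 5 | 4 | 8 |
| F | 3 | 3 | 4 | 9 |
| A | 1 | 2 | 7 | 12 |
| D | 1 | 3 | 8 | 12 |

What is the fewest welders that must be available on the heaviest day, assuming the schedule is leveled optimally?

6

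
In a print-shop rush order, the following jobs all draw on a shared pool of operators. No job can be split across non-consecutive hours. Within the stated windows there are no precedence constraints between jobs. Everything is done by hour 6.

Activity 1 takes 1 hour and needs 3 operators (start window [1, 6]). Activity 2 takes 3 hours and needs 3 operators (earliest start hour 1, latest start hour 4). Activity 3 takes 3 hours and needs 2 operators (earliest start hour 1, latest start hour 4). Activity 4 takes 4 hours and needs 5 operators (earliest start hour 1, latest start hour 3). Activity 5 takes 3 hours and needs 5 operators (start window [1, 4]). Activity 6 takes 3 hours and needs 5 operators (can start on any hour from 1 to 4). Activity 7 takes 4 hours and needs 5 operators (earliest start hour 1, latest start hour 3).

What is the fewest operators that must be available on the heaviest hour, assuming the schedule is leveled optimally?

18

Early-start (Activity 1@1, Activity 2@1, Activity 3@1, Activity 4@1, Activity 5@1, Activity 6@1, Activity 7@1) gives peak 28: h1:28  h2:25  h3:25  h4:10  h5:0  h6:0.
Shift Activity 3→4, Activity 6→4, Activity 7→2.
Schedule Activity 1@1, Activity 2@1, Activity 3@4, Activity 4@1, Activity 5@1, Activity 6@4, Activity 7@2: h1:16  h2:18  h3:18  h4:17  h5:12  h6:7 — peak 18.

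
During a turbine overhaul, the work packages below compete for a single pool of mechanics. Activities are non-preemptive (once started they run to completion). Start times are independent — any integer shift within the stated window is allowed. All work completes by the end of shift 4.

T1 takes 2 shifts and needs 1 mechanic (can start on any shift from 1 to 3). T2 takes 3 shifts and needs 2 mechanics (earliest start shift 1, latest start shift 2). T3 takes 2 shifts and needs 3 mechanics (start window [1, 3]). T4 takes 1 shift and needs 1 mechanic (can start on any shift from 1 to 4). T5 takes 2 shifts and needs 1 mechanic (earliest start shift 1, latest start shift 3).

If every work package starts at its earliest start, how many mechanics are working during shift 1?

At early start, shift 1 has: T1, T2, T3, T4, T5.
Demand: 1 + 2 + 3 + 1 + 1 = 8.

8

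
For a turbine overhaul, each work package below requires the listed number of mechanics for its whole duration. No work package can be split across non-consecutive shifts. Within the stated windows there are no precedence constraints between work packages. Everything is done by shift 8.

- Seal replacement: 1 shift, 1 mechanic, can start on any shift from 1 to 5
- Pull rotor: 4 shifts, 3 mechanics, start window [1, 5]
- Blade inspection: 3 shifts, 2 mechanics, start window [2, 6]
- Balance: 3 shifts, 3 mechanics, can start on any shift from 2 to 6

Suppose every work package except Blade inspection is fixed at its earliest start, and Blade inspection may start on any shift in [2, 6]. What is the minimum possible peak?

6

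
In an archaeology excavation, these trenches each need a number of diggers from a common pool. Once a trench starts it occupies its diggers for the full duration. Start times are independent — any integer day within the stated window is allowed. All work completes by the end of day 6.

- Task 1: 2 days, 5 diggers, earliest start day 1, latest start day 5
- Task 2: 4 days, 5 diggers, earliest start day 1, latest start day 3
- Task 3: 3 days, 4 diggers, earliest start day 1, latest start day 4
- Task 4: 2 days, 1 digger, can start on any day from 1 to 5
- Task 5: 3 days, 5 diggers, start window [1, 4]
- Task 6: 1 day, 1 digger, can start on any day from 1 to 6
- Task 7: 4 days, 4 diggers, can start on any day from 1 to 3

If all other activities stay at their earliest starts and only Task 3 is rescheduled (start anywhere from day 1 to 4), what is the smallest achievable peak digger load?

Task 3@1: d1:25  d2:24  d3:18  d4:9  d5:0  d6:0 → peak 25
Task 3@2: d1:21  d2:24  d3:18  d4:13  d5:0  d6:0 → peak 24
Task 3@3: d1:21  d2:20  d3:18  d4:13  d5:4  d6:0 → peak 21
Task 3@4: d1:21  d2:20  d3:14  d4:13  d5:4  d6:4 → peak 21
Best is Task 3@3, peak 21.

21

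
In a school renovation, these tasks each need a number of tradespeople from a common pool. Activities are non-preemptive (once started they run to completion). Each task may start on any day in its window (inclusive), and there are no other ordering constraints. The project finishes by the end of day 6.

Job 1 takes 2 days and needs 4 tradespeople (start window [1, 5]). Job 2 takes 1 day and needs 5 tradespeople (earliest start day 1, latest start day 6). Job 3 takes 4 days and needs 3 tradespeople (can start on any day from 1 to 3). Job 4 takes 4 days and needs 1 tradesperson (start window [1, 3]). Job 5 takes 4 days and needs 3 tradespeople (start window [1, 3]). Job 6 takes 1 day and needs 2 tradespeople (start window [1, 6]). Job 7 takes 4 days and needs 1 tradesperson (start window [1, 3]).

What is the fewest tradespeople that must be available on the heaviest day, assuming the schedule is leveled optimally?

Early-start (Job 1@1, Job 2@1, Job 3@1, Job 4@1, Job 5@1, Job 6@1, Job 7@1) gives peak 19: d1:19  d2:12  d3:8  d4:8  d5:0  d6:0.
Shift Job 3→2, Job 4→2, Job 5→3, Job 6→6, Job 7→2.
Schedule Job 1@1, Job 2@1, Job 3@2, Job 4@2, Job 5@3, Job 6@6, Job 7@2: d1:9  d2:9  d3:8  d4:8  d5:8  d6:5 — peak 9.

9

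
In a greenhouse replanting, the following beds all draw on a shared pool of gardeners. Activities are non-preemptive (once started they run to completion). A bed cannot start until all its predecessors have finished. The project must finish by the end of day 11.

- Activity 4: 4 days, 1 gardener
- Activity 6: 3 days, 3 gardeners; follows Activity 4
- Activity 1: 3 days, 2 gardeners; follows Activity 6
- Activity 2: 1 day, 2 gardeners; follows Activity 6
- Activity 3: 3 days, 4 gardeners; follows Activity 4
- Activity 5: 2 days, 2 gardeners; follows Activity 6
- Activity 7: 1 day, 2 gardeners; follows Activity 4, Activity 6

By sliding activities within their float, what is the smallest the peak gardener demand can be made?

Early-start (Activity 4@1, Activity 6@5, Activity 1@8, Activity 2@8, Activity 3@5, Activity 5@8, Activity 7@8) gives peak 8: d1:1  d2:1  d3:1  d4:1  d5:7  d6:7  d7:7  d8:8  d9:4  d10:2  d11:0.
Shift Activity 7→9.
Schedule Activity 4@1, Activity 6@5, Activity 1@8, Activity 2@8, Activity 3@5, Activity 5@8, Activity 7@9: d1:1  d2:1  d3:1  d4:1  d5:7  d6:7  d7:7  d8:6  d9:6  d10:2  d11:0 — peak 7.

7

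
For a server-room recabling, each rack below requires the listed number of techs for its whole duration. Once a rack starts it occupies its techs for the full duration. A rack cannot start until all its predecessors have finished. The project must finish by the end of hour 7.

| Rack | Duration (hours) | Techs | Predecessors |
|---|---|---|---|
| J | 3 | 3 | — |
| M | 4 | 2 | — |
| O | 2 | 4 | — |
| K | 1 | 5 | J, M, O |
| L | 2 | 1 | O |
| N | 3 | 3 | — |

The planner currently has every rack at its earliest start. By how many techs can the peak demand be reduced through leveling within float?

5

Early-start peak: h1:12  h2:12  h3:9  h4:3  h5:5  h6:0  h7:0 ⇒ 12.
Leveled (J@1, M@3, O@1, K@7, L@3, N@4): h1:7  h2:7  h3:6  h4:6  h5:5  h6:5  h7:5 ⇒ 7.
Reduction 12 − 7 = 5.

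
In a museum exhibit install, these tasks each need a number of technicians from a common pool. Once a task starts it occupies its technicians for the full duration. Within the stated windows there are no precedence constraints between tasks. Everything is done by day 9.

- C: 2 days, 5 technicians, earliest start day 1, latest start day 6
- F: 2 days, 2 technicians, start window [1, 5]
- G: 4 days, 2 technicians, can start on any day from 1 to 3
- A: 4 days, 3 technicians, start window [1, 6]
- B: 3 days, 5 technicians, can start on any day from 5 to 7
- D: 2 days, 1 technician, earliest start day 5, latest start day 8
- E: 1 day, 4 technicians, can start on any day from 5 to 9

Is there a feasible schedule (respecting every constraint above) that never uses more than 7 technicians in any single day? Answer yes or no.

yes

Schedule C@1, F@3, G@1, A@3, B@7, D@6, E@5: d1:7  d2:7  d3:7  d4:7  d5:7  d6:4  d7:6  d8:5  d9:5 — peak 7 ≤ 7.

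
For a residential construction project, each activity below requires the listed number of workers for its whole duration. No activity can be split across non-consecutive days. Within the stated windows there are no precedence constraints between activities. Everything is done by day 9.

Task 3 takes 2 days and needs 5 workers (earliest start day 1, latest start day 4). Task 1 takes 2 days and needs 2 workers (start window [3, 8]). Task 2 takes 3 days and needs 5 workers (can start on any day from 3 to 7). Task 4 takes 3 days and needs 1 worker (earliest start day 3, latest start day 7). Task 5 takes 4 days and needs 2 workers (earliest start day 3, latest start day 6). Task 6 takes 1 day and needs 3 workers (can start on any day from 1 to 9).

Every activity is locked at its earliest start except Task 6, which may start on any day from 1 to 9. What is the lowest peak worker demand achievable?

10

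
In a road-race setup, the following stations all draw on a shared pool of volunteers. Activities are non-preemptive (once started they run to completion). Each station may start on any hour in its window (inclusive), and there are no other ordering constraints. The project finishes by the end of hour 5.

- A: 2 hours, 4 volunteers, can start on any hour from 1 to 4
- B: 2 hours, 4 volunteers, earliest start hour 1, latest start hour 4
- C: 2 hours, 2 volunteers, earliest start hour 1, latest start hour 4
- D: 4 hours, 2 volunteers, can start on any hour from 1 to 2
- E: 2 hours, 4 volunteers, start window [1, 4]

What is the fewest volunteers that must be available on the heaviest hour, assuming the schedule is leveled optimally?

10

Early-start (A@1, B@1, C@1, D@1, E@1) gives peak 16: h1:16  h2:16  h3:2  h4:2  h5:0.
Shift C→3, E→3.
Schedule A@1, B@1, C@3, D@1, E@3: h1:10  h2:10  h3:8  h4:8  h5:0 — peak 10.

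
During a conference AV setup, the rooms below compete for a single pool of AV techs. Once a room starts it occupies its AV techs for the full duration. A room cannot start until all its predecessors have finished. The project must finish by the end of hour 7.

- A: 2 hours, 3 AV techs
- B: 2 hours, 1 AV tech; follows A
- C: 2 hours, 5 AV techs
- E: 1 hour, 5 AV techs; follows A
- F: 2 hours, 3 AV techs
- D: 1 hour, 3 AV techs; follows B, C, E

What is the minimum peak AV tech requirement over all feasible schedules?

Early-start (A@1, B@3, C@1, E@3, F@1, D@5) gives peak 11: h1:11  h2:11  h3:6  h4:1  h5:3  h6:0  h7:0.
Shift C→3, E→5, D→6.
Schedule A@1, B@3, C@3, E@5, F@1, D@6: h1:6  h2:6  h3:6  h4:6  h5:5  h6:3  h7:0 — peak 6.

6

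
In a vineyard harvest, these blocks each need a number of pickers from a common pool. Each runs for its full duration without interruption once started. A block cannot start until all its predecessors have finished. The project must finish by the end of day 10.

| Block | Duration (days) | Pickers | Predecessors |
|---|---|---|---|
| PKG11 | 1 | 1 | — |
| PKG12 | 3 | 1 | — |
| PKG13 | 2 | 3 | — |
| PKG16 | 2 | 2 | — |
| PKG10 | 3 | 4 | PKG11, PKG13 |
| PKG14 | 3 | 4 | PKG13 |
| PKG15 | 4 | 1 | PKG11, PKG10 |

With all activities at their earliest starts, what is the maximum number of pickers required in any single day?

9

Early-start schedule: PKG11@1, PKG12@1, PKG13@1, PKG16@1, PKG10@3, PKG14@3, PKG15@6.
Load per day: day 1: 7, day 2: 6, day 3: 9, day 4: 8, day 5: 8, day 6: 1, day 7: 1, day 8: 1, day 9: 1, day 10: 0.
Peak is 9.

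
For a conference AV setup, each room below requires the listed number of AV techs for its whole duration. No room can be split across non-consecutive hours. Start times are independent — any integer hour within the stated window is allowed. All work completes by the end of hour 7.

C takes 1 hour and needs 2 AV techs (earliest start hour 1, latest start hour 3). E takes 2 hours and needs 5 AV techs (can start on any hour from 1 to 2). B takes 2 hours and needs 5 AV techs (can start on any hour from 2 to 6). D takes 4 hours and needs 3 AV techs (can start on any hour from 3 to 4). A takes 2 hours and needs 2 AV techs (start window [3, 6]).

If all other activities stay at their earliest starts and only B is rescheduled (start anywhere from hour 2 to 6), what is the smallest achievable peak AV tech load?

B@2: h1:7  h2:10  h3:10  h4:5  h5:3  h6:3  h7:0 → peak 10
B@3: h1:7  h2:5  h3:10  h4:10  h5:3  h6:3  h7:0 → peak 10
B@4: h1:7  h2:5  h3:5  h4:10  h5:8  h6:3  h7:0 → peak 10
B@5: h1:7  h2:5  h3:5  h4:5  h5:8  h6:8  h7:0 → peak 8
B@6: h1:7  h2:5  h3:5  h4:5  h5:3  h6:8  h7:5 → peak 8
Best is B@5, peak 8.

8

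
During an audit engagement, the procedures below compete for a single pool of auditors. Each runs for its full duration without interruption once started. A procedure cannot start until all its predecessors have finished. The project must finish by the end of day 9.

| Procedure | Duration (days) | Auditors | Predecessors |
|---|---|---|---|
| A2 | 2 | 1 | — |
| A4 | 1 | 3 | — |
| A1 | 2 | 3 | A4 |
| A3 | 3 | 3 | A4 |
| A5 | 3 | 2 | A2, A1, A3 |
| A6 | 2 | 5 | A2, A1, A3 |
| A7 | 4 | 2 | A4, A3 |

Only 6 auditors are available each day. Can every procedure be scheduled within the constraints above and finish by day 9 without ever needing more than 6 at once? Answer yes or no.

The minimum achievable peak is 7; 6 < 7, so no feasible schedule stays within the cap.

no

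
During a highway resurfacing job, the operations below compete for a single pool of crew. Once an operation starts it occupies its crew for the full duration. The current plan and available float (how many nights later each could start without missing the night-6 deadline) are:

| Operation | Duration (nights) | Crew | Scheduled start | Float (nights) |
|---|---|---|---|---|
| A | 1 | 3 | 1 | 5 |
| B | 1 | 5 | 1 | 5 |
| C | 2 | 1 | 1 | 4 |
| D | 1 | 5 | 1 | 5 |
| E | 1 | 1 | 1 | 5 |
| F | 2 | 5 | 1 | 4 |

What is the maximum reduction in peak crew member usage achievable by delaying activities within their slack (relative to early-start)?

15

Early-start peak: n1:20  n2:6  n3:0  n4:0  n5:0  n6:0 ⇒ 20.
Leveled (A@1, B@3, C@1, D@4, E@1, F@5): n1:5  n2:1  n3:5  n4:5  n5:5  n6:5 ⇒ 5.
Reduction 20 − 5 = 15.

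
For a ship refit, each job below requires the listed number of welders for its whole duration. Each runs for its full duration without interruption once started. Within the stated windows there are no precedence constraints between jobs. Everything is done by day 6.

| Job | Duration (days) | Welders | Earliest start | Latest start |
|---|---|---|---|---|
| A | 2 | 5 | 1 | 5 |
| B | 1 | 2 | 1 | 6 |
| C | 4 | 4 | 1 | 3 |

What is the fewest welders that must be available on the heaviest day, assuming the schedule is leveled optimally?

6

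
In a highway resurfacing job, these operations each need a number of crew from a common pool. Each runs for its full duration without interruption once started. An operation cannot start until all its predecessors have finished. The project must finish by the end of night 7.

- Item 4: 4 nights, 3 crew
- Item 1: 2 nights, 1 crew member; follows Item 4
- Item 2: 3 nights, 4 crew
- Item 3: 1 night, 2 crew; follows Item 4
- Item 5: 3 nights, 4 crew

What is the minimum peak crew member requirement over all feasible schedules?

7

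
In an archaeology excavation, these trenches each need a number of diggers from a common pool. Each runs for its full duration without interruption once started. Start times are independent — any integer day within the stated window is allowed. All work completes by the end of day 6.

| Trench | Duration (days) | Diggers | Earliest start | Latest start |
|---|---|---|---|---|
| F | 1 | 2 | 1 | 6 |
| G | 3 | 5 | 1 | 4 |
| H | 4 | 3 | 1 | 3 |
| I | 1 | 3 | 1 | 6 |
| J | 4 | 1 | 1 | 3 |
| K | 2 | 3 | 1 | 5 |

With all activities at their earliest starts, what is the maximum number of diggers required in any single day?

Early-start schedule: F@1, G@1, H@1, I@1, J@1, K@1.
Load per day: day 1: 17, day 2: 12, day 3: 9, day 4: 4, day 5: 0, day 6: 0.
Peak is 17.

17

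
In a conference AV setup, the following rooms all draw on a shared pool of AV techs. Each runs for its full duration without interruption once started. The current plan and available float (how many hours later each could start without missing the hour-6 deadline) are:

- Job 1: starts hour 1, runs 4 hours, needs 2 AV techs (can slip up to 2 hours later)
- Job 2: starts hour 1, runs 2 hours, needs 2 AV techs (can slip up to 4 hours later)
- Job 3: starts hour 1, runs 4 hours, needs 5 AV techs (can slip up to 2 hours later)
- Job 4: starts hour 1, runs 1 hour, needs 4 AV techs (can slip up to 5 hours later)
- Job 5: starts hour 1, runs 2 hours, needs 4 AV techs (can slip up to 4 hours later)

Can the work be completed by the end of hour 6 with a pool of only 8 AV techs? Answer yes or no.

no

The minimum achievable peak is 9; 8 < 9, so no feasible schedule stays within the cap.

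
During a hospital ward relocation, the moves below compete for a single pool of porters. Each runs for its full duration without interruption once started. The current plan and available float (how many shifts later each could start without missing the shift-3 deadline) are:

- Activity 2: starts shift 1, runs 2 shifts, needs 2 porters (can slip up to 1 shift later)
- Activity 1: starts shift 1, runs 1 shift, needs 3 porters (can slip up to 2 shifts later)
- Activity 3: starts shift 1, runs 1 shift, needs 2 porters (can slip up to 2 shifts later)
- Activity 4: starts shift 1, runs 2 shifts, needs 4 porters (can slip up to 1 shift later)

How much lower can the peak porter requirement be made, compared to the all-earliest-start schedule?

Early-start peak: s1:11  s2:6  s3:0 ⇒ 11.
Leveled (Activity 2@1, Activity 1@1, Activity 3@3, Activity 4@2): s1:5  s2:6  s3:6 ⇒ 6.
Reduction 11 − 6 = 5.

5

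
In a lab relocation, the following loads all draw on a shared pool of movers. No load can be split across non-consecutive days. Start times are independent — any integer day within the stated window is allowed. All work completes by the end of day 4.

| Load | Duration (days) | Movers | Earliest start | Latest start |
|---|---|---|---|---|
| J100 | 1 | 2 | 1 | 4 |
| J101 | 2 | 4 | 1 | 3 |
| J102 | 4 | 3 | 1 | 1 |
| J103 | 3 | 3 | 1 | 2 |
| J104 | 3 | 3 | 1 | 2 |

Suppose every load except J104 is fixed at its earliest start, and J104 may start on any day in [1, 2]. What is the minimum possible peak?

13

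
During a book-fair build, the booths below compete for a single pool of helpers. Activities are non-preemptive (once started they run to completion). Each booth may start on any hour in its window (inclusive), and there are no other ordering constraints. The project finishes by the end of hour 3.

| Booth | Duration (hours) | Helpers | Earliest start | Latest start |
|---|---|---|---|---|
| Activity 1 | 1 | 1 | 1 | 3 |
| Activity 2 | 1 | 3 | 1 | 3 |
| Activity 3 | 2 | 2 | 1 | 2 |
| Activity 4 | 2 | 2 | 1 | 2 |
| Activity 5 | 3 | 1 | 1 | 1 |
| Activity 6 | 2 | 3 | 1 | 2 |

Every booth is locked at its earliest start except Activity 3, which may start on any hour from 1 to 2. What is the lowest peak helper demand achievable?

10

Activity 3@1: h1:12  h2:8  h3:1 → peak 12
Activity 3@2: h1:10  h2:8  h3:3 → peak 10
Best is Activity 3@2, peak 10.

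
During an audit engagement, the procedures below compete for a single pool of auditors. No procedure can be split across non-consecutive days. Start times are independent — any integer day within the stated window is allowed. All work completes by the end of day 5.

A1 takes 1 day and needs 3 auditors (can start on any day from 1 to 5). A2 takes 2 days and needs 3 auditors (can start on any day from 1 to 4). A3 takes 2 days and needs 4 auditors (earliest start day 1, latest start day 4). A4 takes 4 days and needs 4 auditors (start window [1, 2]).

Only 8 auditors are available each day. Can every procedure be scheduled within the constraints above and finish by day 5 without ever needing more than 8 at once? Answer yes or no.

Schedule A1@1, A2@1, A3@3, A4@2: d1:6  d2:7  d3:8  d4:8  d5:4 — peak 8 ≤ 8.

yes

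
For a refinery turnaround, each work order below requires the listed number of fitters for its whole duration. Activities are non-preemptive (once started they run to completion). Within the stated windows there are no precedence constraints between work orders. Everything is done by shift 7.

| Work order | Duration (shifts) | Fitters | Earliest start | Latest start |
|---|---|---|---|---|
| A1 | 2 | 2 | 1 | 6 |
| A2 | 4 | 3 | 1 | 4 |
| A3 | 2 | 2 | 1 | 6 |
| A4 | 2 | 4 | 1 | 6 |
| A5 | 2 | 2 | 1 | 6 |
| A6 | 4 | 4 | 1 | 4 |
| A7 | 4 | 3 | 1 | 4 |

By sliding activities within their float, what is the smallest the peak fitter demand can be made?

10

Early-start (A1@1, A2@1, A3@1, A4@1, A5@1, A6@1, A7@1) gives peak 20: s1:20  s2:20  s3:10  s4:10  s5:0  s6:0  s7:0.
Shift A4→5, A5→5, A6→3.
Schedule A1@1, A2@1, A3@1, A4@5, A5@5, A6@3, A7@1: s1:10  s2:10  s3:10  s4:10  s5:10  s6:10  s7:0 — peak 10.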